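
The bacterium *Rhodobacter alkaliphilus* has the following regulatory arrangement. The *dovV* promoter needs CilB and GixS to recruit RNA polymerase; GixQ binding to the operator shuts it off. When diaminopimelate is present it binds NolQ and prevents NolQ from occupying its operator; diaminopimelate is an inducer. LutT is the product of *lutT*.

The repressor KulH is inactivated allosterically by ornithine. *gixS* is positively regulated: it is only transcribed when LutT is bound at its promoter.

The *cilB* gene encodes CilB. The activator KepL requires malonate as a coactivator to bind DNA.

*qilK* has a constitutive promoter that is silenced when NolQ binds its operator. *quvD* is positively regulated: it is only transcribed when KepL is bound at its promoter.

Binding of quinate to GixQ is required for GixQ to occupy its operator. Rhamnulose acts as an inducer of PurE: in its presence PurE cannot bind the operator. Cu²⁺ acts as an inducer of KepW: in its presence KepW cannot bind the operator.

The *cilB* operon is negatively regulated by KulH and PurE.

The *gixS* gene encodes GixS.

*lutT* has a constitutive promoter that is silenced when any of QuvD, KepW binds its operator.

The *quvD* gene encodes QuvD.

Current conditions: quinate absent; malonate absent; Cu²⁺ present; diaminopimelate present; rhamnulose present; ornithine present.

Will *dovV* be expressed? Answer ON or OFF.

ON

Ornithine is present, so KulH is inactive.
Rhamnulose is present, so PurE is inactive.
With no repressor bound, *cilB* is transcribed.
So CilB is produced and active.
Malonate is absent, so KepL is inactive.
Required activator KepL is absent, so *quvD* is not transcribed.
So QuvD is not produced.
Cu²⁺ is present, so KepW is inactive.
With no repressor bound, *lutT* is transcribed.
So LutT is produced and active.
No repressor is bound and LutT is active, so *gixS* is transcribed.
So GixS is produced and active.
Quinate is absent, so GixQ is inactive.
No repressor is bound and CilB and GixS are active, so *dovV* is transcribed.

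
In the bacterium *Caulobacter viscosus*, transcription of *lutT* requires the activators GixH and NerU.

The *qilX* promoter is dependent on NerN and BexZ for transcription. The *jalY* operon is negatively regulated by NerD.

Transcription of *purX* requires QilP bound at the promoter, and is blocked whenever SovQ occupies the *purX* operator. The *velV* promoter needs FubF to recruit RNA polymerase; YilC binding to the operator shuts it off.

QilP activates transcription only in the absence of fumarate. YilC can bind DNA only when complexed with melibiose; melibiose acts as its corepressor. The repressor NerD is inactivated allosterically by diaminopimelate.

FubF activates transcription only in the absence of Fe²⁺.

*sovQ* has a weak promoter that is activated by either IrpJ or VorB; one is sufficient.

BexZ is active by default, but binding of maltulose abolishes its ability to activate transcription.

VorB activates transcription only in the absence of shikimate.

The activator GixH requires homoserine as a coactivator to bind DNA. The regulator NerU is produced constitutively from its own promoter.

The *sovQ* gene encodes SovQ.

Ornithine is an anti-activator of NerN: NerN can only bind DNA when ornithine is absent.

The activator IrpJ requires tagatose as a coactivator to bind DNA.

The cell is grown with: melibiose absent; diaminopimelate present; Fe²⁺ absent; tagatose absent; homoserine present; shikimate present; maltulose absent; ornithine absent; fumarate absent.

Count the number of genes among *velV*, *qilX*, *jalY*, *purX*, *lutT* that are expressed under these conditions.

5

Melibiose is absent, so YilC is inactive.
Fe²⁺ is absent, so FubF is active.
No repressor is bound and FubF is active, so *velV* is transcribed.
→ *velV* is ON.
Ornithine is absent, so NerN is active.
Maltulose is absent, so BexZ is active.
No repressor is bound and NerN and BexZ are active, so *qilX* is transcribed.
→ *qilX* is ON.
Diaminopimelate is present, so NerD is inactive.
With no repressor bound, *jalY* is transcribed.
→ *jalY* is ON.
Tagatose is absent, so IrpJ is inactive.
Shikimate is present, so VorB is inactive.
No activator is available at the *sovQ* promoter, so *sovQ* is not transcribed.
So SovQ is not produced.
Fumarate is absent, so QilP is active.
No repressor is bound and QilP is active, so *purX* is transcribed.
→ *purX* is ON.
Homoserine is present, so GixH is active.
NerU is produced constitutively and is active.
No repressor is bound and GixH and NerU are active, so *lutT* is transcribed.
→ *lutT* is ON.
5 of the 5 genes are transcribed.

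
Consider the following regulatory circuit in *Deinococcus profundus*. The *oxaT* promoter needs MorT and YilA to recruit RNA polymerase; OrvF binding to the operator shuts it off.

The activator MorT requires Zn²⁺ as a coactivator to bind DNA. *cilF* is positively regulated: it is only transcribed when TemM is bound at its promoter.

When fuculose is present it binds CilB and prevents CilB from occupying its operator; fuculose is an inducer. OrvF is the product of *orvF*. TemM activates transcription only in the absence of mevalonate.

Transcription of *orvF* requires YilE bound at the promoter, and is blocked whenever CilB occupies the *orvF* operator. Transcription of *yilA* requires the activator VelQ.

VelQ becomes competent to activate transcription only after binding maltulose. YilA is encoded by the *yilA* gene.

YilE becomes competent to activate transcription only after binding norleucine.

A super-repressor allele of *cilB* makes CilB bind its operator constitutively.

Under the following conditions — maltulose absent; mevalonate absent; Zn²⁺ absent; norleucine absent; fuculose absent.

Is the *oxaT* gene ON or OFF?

OFF

Norleucine is absent, so YilE is inactive.
CilB is constitutively active in this strain.
With repressor CilB bound, *orvF* is not transcribed.
So OrvF is not produced.
Zn²⁺ is absent, so MorT is inactive.
Maltulose is absent, so VelQ is inactive.
Required activator VelQ is absent, so *yilA* is not transcribed.
So YilA is not produced.
Required activator MorT is absent, so *oxaT* is not transcribed.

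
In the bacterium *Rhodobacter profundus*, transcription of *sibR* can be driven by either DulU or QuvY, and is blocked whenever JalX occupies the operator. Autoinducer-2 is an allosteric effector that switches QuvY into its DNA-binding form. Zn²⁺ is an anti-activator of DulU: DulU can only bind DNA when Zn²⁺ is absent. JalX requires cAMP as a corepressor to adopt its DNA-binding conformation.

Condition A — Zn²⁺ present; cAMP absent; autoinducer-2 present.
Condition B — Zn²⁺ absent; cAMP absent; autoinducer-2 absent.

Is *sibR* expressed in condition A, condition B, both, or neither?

Condition A:
Zn²⁺ is present, so DulU is inactive.
cAMP is absent, so JalX is inactive.
Autoinducer-2 is present, so QuvY is active.
Activator QuvY is present, so *sibR* is transcribed.
→ *sibR* is ON in A.
Condition B:
Zn²⁺ is absent, so DulU is active.
cAMP is absent, so JalX is inactive.
Autoinducer-2 is absent, so QuvY is inactive.
Activator DulU is present, so *sibR* is transcribed.
→ *sibR* is ON in B.

both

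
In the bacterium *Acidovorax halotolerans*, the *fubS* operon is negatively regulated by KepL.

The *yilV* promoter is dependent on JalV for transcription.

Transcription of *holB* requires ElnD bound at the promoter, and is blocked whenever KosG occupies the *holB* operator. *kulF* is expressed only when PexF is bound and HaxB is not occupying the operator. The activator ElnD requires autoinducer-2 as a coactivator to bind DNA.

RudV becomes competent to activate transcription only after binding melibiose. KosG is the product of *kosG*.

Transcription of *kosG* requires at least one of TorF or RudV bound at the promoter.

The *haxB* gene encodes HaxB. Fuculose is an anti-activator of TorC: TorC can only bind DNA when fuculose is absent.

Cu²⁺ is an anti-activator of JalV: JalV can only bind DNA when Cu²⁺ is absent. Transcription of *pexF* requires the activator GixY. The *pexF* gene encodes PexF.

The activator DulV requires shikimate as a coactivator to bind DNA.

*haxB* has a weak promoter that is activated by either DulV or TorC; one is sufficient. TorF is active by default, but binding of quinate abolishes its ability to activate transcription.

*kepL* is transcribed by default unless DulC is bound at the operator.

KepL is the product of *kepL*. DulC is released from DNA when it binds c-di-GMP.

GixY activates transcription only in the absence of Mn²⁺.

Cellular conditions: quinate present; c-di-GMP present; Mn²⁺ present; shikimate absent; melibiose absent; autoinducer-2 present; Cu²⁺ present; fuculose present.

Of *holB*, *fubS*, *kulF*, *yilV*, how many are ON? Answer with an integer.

1

Autoinducer-2 is present, so ElnD is active.
Quinate is present, so TorF is inactive.
Melibiose is absent, so RudV is inactive.
No activator is available at the *kosG* promoter, so *kosG* is not transcribed.
So KosG is not produced.
No repressor is bound and ElnD is active, so *holB* is transcribed.
→ *holB* is ON.
c-di-GMP is present, so DulC is inactive.
With no repressor bound, *kepL* is transcribed.
So KepL is produced and active.
With repressor KepL bound, *fubS* is not transcribed.
→ *fubS* is OFF.
Shikimate is absent, so DulV is inactive.
Fuculose is present, so TorC is inactive.
No activator is available at the *haxB* promoter, so *haxB* is not transcribed.
So HaxB is not produced.
Mn²⁺ is present, so GixY is inactive.
Required activator GixY is absent, so *pexF* is not transcribed.
So PexF is not produced.
Required activator PexF is absent, so *kulF* is not transcribed.
→ *kulF* is OFF.
Cu²⁺ is present, so JalV is inactive.
Required activator JalV is absent, so *yilV* is not transcribed.
→ *yilV* is OFF.
1 of the 4 genes is transcribed.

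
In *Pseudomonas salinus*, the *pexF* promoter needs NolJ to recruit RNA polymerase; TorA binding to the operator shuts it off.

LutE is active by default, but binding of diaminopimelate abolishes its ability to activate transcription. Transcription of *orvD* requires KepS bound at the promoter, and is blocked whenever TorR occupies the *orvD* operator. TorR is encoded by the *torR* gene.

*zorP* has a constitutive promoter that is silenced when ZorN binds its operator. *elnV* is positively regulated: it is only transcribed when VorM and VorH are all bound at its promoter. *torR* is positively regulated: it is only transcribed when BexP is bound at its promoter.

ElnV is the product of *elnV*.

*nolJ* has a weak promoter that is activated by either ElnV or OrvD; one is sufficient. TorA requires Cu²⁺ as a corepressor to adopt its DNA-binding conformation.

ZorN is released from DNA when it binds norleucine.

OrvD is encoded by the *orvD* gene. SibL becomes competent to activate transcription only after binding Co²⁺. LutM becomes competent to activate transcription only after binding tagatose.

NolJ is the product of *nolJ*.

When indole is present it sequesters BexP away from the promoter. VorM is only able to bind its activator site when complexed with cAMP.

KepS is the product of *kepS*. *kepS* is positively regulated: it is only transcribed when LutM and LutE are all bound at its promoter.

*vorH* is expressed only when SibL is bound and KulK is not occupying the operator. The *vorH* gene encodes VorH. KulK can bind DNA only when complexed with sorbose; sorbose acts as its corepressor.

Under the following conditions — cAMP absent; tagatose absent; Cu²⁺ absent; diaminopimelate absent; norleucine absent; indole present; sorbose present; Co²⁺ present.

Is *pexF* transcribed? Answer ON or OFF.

OFF

cAMP is absent, so VorM is inactive.
Sorbose is present, so KulK is active.
Co²⁺ is present, so SibL is active.
With repressor KulK bound, *vorH* is not transcribed.
So VorH is not produced.
Required activator VorM is absent, so *elnV* is not transcribed.
So ElnV is not produced.
Indole is present, so BexP is inactive.
Required activator BexP is absent, so *torR* is not transcribed.
So TorR is not produced.
Tagatose is absent, so LutM is inactive.
Diaminopimelate is absent, so LutE is active.
Required activator LutM is absent, so *kepS* is not transcribed.
So KepS is not produced.
Required activator KepS is absent, so *orvD* is not transcribed.
So OrvD is not produced.
No activator is available at the *nolJ* promoter, so *nolJ* is not transcribed.
So NolJ is not produced.
Cu²⁺ is absent, so TorA is inactive.
Required activator NolJ is absent, so *pexF* is not transcribed.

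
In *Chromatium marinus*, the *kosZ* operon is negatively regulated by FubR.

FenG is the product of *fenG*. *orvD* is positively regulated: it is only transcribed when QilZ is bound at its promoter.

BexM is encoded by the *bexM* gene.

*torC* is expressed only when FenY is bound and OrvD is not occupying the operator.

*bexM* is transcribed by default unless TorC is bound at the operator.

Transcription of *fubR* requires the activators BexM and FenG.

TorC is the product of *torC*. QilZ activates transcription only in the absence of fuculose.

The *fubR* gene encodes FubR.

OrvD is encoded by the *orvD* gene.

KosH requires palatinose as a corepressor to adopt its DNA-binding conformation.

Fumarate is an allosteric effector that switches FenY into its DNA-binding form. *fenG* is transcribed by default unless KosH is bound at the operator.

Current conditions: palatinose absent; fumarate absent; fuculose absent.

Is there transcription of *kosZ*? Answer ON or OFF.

Fuculose is absent, so QilZ is active.
No repressor is bound and QilZ is active, so *orvD* is transcribed.
So OrvD is produced and active.
Fumarate is absent, so FenY is inactive.
With repressor OrvD bound, *torC* is not transcribed.
So TorC is not produced.
With no repressor bound, *bexM* is transcribed.
So BexM is produced and active.
Palatinose is absent, so KosH is inactive.
With no repressor bound, *fenG* is transcribed.
So FenG is produced and active.
No repressor is bound and BexM and FenG are active, so *fubR* is transcribed.
So FubR is produced and active.
With repressor FubR bound, *kosZ* is not transcribed.

OFF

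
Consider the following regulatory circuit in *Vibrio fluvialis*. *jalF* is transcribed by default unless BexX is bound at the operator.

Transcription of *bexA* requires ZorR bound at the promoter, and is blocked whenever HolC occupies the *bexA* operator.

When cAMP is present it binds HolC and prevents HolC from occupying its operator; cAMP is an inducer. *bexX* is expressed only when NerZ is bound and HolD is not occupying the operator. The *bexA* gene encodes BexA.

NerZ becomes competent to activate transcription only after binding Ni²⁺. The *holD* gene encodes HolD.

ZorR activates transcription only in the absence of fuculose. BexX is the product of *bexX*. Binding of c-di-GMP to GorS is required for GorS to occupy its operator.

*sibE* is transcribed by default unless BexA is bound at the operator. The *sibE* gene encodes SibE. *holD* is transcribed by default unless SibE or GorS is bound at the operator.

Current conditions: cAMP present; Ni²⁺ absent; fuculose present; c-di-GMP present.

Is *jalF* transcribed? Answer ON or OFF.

ON

Fuculose is present, so ZorR is inactive.
cAMP is present, so HolC is inactive.
Required activator ZorR is absent, so *bexA* is not transcribed.
So BexA is not produced.
With no repressor bound, *sibE* is transcribed.
So SibE is produced and active.
c-di-GMP is present, so GorS is active.
With repressor SibE bound, *holD* is not transcribed.
So HolD is not produced.
Ni²⁺ is absent, so NerZ is inactive.
Required activator NerZ is absent, so *bexX* is not transcribed.
So BexX is not produced.
With no repressor bound, *jalF* is transcribed.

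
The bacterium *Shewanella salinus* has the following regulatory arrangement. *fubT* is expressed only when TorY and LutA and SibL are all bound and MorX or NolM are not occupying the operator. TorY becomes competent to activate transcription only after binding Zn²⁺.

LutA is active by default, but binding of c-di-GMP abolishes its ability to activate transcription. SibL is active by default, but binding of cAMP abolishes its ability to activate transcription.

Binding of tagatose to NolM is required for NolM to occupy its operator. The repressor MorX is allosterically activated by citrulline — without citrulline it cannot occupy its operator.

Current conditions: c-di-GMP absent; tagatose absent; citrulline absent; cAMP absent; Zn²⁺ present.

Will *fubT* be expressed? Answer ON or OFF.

ON

Citrulline is absent, so MorX is inactive.
Zn²⁺ is present, so TorY is active.
c-di-GMP is absent, so LutA is active.
cAMP is absent, so SibL is active.
Tagatose is absent, so NolM is inactive.
No repressor is bound and TorY and LutA and SibL are active, so *fubT* is transcribed.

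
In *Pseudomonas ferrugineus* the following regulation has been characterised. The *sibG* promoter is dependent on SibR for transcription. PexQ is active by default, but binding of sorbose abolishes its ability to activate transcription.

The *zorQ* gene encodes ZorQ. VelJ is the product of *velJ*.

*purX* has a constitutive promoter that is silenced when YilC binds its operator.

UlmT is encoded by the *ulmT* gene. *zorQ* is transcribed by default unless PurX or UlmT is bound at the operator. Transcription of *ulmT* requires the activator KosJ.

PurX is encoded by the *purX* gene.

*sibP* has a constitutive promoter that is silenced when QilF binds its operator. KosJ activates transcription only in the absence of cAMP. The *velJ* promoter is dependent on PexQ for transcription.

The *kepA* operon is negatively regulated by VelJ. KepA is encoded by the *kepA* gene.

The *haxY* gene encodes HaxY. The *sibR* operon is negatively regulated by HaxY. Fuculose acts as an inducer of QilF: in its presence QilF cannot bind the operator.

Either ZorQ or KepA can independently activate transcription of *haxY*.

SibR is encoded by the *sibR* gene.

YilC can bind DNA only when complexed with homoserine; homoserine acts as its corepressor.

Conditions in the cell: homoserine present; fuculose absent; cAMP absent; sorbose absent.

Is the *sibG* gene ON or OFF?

Homoserine is present, so YilC is active.
With repressor YilC bound, *purX* is not transcribed.
So PurX is not produced.
cAMP is absent, so KosJ is active.
No repressor is bound and KosJ is active, so *ulmT* is transcribed.
So UlmT is produced and active.
With repressor UlmT bound, *zorQ* is not transcribed.
So ZorQ is not produced.
Sorbose is absent, so PexQ is active.
No repressor is bound and PexQ is active, so *velJ* is transcribed.
So VelJ is produced and active.
With repressor VelJ bound, *kepA* is not transcribed.
So KepA is not produced.
No activator is available at the *haxY* promoter, so *haxY* is not transcribed.
So HaxY is not produced.
With no repressor bound, *sibR* is transcribed.
So SibR is produced and active.
No repressor is bound and SibR is active, so *sibG* is transcribed.

ON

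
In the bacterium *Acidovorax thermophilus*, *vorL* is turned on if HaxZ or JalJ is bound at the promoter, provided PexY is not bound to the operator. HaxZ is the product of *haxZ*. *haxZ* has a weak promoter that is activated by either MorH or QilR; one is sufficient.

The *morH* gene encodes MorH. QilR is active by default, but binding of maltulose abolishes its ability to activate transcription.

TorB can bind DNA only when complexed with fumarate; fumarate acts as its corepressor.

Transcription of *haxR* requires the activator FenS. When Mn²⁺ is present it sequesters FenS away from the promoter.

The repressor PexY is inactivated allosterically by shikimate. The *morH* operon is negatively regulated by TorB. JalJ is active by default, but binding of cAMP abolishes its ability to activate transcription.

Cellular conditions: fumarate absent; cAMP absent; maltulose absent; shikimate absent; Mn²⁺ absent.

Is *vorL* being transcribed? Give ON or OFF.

OFF

Shikimate is absent, so PexY is active.
Fumarate is absent, so TorB is inactive.
With no repressor bound, *morH* is transcribed.
So MorH is produced and active.
Maltulose is absent, so QilR is active.
Activator MorH is present, so *haxZ* is transcribed.
So HaxZ is produced and active.
cAMP is absent, so JalJ is active.
With repressor PexY bound, *vorL* is not transcribed.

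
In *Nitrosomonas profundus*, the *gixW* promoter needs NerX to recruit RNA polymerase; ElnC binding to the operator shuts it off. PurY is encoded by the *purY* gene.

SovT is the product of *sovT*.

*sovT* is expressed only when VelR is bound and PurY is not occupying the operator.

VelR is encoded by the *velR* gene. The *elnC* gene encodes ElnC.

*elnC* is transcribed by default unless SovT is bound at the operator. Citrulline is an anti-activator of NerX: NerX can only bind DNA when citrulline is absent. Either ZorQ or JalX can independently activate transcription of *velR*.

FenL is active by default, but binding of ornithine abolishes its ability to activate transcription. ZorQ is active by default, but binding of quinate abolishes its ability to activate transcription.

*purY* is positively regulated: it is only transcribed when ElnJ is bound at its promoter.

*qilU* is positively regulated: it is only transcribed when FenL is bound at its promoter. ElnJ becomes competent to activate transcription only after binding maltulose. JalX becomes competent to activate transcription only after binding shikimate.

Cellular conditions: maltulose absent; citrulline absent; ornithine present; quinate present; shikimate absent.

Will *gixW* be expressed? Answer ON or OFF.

Maltulose is absent, so ElnJ is inactive.
Required activator ElnJ is absent, so *purY* is not transcribed.
So PurY is not produced.
Quinate is present, so ZorQ is inactive.
Shikimate is absent, so JalX is inactive.
No activator is available at the *velR* promoter, so *velR* is not transcribed.
So VelR is not produced.
Required activator VelR is absent, so *sovT* is not transcribed.
So SovT is not produced.
With no repressor bound, *elnC* is transcribed.
So ElnC is produced and active.
Citrulline is absent, so NerX is active.
With repressor ElnC bound, *gixW* is not transcribed.

OFF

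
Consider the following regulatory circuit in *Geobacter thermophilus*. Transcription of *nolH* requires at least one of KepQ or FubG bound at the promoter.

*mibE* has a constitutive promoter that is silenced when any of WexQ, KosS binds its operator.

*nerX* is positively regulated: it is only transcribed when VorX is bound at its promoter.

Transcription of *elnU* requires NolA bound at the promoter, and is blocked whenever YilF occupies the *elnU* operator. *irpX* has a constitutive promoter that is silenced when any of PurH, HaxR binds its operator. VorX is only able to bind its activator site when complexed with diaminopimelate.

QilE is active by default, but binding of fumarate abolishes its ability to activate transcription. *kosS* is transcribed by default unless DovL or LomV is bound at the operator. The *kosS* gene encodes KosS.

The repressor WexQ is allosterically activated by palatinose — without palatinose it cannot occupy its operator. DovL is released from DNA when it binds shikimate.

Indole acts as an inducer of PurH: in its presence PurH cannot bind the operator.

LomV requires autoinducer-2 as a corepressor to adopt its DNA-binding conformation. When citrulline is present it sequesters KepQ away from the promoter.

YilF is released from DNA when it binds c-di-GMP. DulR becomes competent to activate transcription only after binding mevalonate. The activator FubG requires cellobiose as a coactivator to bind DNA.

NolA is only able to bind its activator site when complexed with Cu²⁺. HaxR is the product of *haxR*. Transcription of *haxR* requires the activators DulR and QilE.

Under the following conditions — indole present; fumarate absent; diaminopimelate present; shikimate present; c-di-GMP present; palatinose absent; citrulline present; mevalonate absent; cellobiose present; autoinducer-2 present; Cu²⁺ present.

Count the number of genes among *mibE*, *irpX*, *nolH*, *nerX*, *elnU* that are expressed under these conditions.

5

Palatinose is absent, so WexQ is inactive.
Shikimate is present, so DovL is inactive.
Autoinducer-2 is present, so LomV is active.
With repressor LomV bound, *kosS* is not transcribed.
So KosS is not produced.
With no repressor bound, *mibE* is transcribed.
→ *mibE* is ON.
Indole is present, so PurH is inactive.
Mevalonate is absent, so DulR is inactive.
Fumarate is absent, so QilE is active.
Required activator DulR is absent, so *haxR* is not transcribed.
So HaxR is not produced.
With no repressor bound, *irpX* is transcribed.
→ *irpX* is ON.
Citrulline is present, so KepQ is inactive.
Cellobiose is present, so FubG is active.
Activator FubG is present, so *nolH* is transcribed.
→ *nolH* is ON.
Diaminopimelate is present, so VorX is active.
No repressor is bound and VorX is active, so *nerX* is transcribed.
→ *nerX* is ON.
Cu²⁺ is present, so NolA is active.
c-di-GMP is present, so YilF is inactive.
No repressor is bound and NolA is active, so *elnU* is transcribed.
→ *elnU* is ON.
5 of the 5 genes are transcribed.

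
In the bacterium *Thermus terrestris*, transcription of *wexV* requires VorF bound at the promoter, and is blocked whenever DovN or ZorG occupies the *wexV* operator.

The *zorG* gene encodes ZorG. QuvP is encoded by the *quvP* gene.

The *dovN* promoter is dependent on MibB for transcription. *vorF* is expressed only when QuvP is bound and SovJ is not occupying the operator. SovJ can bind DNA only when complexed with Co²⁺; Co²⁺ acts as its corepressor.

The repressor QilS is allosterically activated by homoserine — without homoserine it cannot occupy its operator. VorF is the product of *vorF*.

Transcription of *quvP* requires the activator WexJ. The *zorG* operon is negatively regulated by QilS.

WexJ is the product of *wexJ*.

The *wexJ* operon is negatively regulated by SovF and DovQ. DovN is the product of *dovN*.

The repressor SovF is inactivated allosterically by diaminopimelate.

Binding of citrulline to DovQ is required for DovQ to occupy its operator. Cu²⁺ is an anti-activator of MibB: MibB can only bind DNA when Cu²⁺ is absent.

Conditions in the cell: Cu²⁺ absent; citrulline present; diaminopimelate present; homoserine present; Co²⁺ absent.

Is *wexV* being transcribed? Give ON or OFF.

OFF

Diaminopimelate is present, so SovF is inactive.
Citrulline is present, so DovQ is active.
With repressor DovQ bound, *wexJ* is not transcribed.
So WexJ is not produced.
Required activator WexJ is absent, so *quvP* is not transcribed.
So QuvP is not produced.
Co²⁺ is absent, so SovJ is inactive.
Required activator QuvP is absent, so *vorF* is not transcribed.
So VorF is not produced.
Cu²⁺ is absent, so MibB is active.
No repressor is bound and MibB is active, so *dovN* is transcribed.
So DovN is produced and active.
Homoserine is present, so QilS is active.
With repressor QilS bound, *zorG* is not transcribed.
So ZorG is not produced.
With repressor DovN bound, *wexV* is not transcribed.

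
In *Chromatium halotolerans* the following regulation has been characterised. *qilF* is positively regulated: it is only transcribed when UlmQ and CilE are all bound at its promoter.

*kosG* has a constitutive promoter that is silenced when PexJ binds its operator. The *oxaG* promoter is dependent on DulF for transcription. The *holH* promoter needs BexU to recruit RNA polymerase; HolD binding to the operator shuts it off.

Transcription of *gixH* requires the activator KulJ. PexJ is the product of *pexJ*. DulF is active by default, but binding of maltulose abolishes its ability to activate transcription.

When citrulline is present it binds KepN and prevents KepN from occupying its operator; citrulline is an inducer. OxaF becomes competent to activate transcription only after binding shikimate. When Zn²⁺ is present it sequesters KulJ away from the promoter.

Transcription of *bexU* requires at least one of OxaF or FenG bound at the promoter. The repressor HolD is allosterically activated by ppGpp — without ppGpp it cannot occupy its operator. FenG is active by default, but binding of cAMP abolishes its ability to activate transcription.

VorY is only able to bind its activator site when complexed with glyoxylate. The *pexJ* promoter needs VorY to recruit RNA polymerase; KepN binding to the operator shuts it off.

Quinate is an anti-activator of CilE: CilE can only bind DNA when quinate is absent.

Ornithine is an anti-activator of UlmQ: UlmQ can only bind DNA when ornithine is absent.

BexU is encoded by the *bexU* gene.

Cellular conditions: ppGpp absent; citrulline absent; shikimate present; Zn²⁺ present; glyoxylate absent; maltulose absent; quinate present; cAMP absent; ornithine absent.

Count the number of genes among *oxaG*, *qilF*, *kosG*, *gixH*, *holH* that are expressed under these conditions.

3

Maltulose is absent, so DulF is active.
No repressor is bound and DulF is active, so *oxaG* is transcribed.
→ *oxaG* is ON.
Ornithine is absent, so UlmQ is active.
Quinate is present, so CilE is inactive.
Required activator CilE is absent, so *qilF* is not transcribed.
→ *qilF* is OFF.
Citrulline is absent, so KepN is active.
Glyoxylate is absent, so VorY is inactive.
With repressor KepN bound, *pexJ* is not transcribed.
So PexJ is not produced.
With no repressor bound, *kosG* is transcribed.
→ *kosG* is ON.
Zn²⁺ is present, so KulJ is inactive.
Required activator KulJ is absent, so *gixH* is not transcribed.
→ *gixH* is OFF.
Shikimate is present, so OxaF is active.
cAMP is absent, so FenG is active.
Activator OxaF is present, so *bexU* is transcribed.
So BexU is produced and active.
ppGpp is absent, so HolD is inactive.
No repressor is bound and BexU is active, so *holH* is transcribed.
→ *holH* is ON.
3 of the 5 genes are transcribed.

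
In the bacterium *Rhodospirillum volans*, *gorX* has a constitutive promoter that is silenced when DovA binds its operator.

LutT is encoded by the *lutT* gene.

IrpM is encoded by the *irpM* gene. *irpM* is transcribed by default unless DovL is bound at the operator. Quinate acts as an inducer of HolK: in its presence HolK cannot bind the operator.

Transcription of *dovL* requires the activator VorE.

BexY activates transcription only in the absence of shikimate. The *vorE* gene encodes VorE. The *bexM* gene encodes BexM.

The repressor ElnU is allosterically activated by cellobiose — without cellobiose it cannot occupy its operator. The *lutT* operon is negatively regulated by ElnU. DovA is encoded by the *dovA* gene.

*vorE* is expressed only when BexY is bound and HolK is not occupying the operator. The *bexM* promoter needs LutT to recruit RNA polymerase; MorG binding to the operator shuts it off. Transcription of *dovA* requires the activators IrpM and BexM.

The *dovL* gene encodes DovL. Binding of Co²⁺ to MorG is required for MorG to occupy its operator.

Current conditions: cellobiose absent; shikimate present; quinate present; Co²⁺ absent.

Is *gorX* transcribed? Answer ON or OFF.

OFF

Shikimate is present, so BexY is inactive.
Quinate is present, so HolK is inactive.
Required activator BexY is absent, so *vorE* is not transcribed.
So VorE is not produced.
Required activator VorE is absent, so *dovL* is not transcribed.
So DovL is not produced.
With no repressor bound, *irpM* is transcribed.
So IrpM is produced and active.
Co²⁺ is absent, so MorG is inactive.
Cellobiose is absent, so ElnU is inactive.
With no repressor bound, *lutT* is transcribed.
So LutT is produced and active.
No repressor is bound and LutT is active, so *bexM* is transcribed.
So BexM is produced and active.
No repressor is bound and IrpM and BexM are active, so *dovA* is transcribed.
So DovA is produced and active.
With repressor DovA bound, *gorX* is not transcribed.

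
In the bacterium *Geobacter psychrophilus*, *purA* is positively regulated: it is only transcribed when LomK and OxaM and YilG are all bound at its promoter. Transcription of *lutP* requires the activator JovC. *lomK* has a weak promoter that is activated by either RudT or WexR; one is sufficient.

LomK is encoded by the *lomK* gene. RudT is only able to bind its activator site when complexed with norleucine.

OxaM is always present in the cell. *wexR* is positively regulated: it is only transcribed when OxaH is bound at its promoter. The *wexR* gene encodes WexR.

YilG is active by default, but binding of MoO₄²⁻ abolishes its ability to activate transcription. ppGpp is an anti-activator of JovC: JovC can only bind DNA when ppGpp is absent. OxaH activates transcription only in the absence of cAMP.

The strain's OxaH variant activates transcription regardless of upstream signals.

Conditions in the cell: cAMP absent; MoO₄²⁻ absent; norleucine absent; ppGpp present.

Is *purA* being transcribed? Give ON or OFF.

Norleucine is absent, so RudT is inactive.
OxaH is constitutively active in this strain.
No repressor is bound and OxaH is active, so *wexR* is transcribed.
So WexR is produced and active.
Activator WexR is present, so *lomK* is transcribed.
So LomK is produced and active.
OxaM is produced constitutively and is active.
MoO₄²⁻ is absent, so YilG is active.
No repressor is bound and LomK and OxaM and YilG are active, so *purA* is transcribed.

ON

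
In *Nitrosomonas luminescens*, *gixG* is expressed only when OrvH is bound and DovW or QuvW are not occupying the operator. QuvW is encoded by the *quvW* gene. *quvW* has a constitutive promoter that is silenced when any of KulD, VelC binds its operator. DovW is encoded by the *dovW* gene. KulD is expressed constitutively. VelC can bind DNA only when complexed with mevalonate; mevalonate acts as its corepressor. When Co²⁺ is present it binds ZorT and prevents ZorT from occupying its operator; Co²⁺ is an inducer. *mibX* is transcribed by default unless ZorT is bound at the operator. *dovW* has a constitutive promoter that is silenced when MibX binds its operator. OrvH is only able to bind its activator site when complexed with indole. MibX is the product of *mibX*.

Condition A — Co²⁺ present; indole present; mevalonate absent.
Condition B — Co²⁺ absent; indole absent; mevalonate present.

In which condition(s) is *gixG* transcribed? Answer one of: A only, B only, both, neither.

Condition A:
Co²⁺ is present, so ZorT is inactive.
With no repressor bound, *mibX* is transcribed.
So MibX is produced and active.
With repressor MibX bound, *dovW* is not transcribed.
So DovW is not produced.
Indole is present, so OrvH is active.
KulD is produced constitutively and is active.
Mevalonate is absent, so VelC is inactive.
With repressor KulD bound, *quvW* is not transcribed.
So QuvW is not produced.
No repressor is bound and OrvH is active, so *gixG* is transcribed.
→ *gixG* is ON in A.
Condition B:
Co²⁺ is absent, so ZorT is active.
With repressor ZorT bound, *mibX* is not transcribed.
So MibX is not produced.
With no repressor bound, *dovW* is transcribed.
So DovW is produced and active.
Indole is absent, so OrvH is inactive.
KulD is produced constitutively and is active.
Mevalonate is present, so VelC is active.
With repressor KulD bound, *quvW* is not transcribed.
So QuvW is not produced.
With repressor DovW bound, *gixG* is not transcribed.
→ *gixG* is OFF in B.

A only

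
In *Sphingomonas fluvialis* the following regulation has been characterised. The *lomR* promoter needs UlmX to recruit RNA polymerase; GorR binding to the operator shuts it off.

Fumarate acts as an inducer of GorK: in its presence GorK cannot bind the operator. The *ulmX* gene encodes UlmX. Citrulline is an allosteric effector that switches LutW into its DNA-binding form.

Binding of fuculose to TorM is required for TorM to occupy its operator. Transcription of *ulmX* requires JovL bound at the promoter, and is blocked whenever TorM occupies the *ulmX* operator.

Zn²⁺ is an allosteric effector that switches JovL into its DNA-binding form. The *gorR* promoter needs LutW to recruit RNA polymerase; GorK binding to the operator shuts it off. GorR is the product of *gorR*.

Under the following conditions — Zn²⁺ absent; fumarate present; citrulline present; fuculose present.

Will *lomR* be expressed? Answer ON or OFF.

OFF

Fumarate is present, so GorK is inactive.
Citrulline is present, so LutW is active.
No repressor is bound and LutW is active, so *gorR* is transcribed.
So GorR is produced and active.
Fuculose is present, so TorM is active.
Zn²⁺ is absent, so JovL is inactive.
With repressor TorM bound, *ulmX* is not transcribed.
So UlmX is not produced.
With repressor GorR bound, *lomR* is not transcribed.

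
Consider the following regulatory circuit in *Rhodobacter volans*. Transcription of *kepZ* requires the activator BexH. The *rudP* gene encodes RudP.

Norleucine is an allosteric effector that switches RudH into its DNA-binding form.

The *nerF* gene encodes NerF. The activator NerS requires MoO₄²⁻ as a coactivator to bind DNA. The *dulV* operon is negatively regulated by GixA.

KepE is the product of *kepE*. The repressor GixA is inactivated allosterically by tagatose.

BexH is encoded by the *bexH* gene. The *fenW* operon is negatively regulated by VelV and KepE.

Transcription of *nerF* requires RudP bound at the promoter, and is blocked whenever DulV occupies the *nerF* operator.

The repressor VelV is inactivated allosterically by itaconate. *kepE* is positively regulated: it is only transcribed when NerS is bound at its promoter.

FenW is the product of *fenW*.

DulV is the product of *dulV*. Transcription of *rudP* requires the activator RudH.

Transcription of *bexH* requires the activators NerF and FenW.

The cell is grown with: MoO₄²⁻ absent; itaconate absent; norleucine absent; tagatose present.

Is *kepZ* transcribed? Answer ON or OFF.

Tagatose is present, so GixA is inactive.
With no repressor bound, *dulV* is transcribed.
So DulV is produced and active.
Norleucine is absent, so RudH is inactive.
Required activator RudH is absent, so *rudP* is not transcribed.
So RudP is not produced.
With repressor DulV bound, *nerF* is not transcribed.
So NerF is not produced.
Itaconate is absent, so VelV is active.
MoO₄²⁻ is absent, so NerS is inactive.
Required activator NerS is absent, so *kepE* is not transcribed.
So KepE is not produced.
With repressor VelV bound, *fenW* is not transcribed.
So FenW is not produced.
Required activator NerF is absent, so *bexH* is not transcribed.
So BexH is not produced.
Required activator BexH is absent, so *kepZ* is not transcribed.

OFF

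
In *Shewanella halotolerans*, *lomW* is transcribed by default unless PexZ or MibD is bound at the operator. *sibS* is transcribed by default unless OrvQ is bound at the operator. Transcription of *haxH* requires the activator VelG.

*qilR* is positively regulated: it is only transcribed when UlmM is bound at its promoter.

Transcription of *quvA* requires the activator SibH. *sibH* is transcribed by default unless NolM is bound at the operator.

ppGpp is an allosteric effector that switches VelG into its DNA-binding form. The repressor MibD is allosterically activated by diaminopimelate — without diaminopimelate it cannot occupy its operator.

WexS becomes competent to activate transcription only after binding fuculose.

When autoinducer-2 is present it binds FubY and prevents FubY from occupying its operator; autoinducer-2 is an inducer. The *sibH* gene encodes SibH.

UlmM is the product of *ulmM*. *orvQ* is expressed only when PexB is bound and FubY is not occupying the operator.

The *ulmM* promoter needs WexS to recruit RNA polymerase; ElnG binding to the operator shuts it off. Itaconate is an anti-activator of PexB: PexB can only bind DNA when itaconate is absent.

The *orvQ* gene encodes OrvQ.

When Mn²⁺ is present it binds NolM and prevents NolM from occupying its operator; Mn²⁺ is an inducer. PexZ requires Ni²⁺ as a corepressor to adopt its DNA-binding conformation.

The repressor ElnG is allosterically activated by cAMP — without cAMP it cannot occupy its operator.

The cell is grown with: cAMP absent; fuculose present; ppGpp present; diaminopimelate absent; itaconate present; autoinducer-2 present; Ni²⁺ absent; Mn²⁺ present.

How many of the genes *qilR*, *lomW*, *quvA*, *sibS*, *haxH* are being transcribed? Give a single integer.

5

cAMP is absent, so ElnG is inactive.
Fuculose is present, so WexS is active.
No repressor is bound and WexS is active, so *ulmM* is transcribed.
So UlmM is produced and active.
No repressor is bound and UlmM is active, so *qilR* is transcribed.
→ *qilR* is ON.
Ni²⁺ is absent, so PexZ is inactive.
Diaminopimelate is absent, so MibD is inactive.
With no repressor bound, *lomW* is transcribed.
→ *lomW* is ON.
Mn²⁺ is present, so NolM is inactive.
With no repressor bound, *sibH* is transcribed.
So SibH is produced and active.
No repressor is bound and SibH is active, so *quvA* is transcribed.
→ *quvA* is ON.
Autoinducer-2 is present, so FubY is inactive.
Itaconate is present, so PexB is inactive.
Required activator PexB is absent, so *orvQ* is not transcribed.
So OrvQ is not produced.
With no repressor bound, *sibS* is transcribed.
→ *sibS* is ON.
ppGpp is present, so VelG is active.
No repressor is bound and VelG is active, so *haxH* is transcribed.
→ *haxH* is ON.
5 of the 5 genes are transcribed.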